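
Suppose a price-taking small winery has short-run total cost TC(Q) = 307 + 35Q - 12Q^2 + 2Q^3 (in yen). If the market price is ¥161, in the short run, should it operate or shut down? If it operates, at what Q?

Strip out fixed cost: VC = 35Q - 12Q^2 + 2Q^3. Then AVC = 35 - 12Q + 2Q^2 and MC = 35 - 24Q + 6Q^2.
AVC hits its minimum where MC = AVC, at Q = 3, giving min AVC = 35 - 12·3 + 2·3^2 = ¥17.
Because ¥161 ≥ ¥17, revenue can cover variable cost; the firm operates.
Solving P = MC: -126 - 24Q + 6Q^2 = 0 ⇒ Q = -3 or 7. On the upward-sloping branch, Q* = 7.
Check: AVC at Q = 7 is ¥49 ≤ P, so revenue covers variable cost.
Profit = P·Q − TC = 161·7 − 650 = ¥477.

Produce at Q = 7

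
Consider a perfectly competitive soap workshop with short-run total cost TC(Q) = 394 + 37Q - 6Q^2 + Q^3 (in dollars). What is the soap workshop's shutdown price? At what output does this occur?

Short-run supply begins at min AVC. From VC = 37Q - 6Q^2 + Q^3, AVC = 37 - 6Q + Q^2.
At the minimum of AVC, MC = AVC. MC = 37 - 12Q + 3Q^2; setting MC = AVC gives 2Q^2 - 6Q = 0, so Q = 3. min AVC = 28.
The firm shuts down for any P below $28.

$28 per unit, at Q = 3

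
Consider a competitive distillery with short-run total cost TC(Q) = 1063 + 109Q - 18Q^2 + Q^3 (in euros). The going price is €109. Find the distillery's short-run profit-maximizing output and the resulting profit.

AVC = 109 - 18Q + Q^2 has its minimum €28 at Q = 9; price €109 clears that bar, so the firm operates.
With MC = 109 - 36Q + 3Q^2, P = MC on the upward-sloping part at Q* = 12.
TR = 109·12 = 1308. TC = 1063 + 444 = 1507. Profit = 1308 − 1507 = -€199.
By producing, the firm covers all variable cost plus €864 of fixed cost; shutting down would lose the full €1063.

Profit = -€199 at Q = 12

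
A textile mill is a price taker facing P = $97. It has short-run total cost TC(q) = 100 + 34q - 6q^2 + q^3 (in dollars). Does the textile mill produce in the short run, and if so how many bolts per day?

Produce at q = 7

Strip out fixed cost: VC = 34q - 6q^2 + q^3. Then AVC = 34 - 6q + q^2 and MC = 34 - 12q + 3q^2.
AVC hits its minimum where MC = AVC, at q = 3, giving min AVC = 34 - 6·3 + 3^2 = $25.
P = $97 exceeds min AVC = $25, so the firm stays open.
Set P = MC: 97 = 34 - 12q + 3q^2 → -63 - 12q + 3q^2 = 0. The roots are q = -3 and q = 7; the profit-maximizing output is on the rising part of MC, so q* = 7.
Check: AVC at q = 7 is $41 ≤ P, so revenue covers variable cost.
Profit = P·q − TC = 97·7 − 387 = $292.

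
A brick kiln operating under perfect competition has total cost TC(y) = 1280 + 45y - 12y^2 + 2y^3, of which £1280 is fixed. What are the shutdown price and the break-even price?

Shutdown price = £27; break-even price = £237

Shutdown price = min AVC. AVC = 45 - 12y + 2y^2, with vertex at y = 3 and minimum £27.
ATC = 1280/y + 45 - 12y + 2y^2. Setting dATC/dy = −1280/y^2 − 12 + 4y = 0 gives y = 8 (since 4·8^3 − 12·8^2 = 1280).
min ATC = 1280/8 + 45 − 12·8 + 2·8^2 = £237. That is the break-even price.
For £27 ≤ P < £237 the firm produces at a loss; below £27 it shuts down.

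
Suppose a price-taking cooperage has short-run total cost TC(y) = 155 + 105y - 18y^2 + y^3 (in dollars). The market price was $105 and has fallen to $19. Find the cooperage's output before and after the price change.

Output falls from 12 to 0 (the firm shuts down)

AVC = 105 - 18y + y^2, minimized at y = 9 where min AVC = $24. MC = 105 - 36y + 3y^2.
With P = $105 above the shutdown price, P = MC gives y = 12.
At P = $19 < min AVC = $24, price no longer covers variable cost at any output, so the firm shuts down: y = 0.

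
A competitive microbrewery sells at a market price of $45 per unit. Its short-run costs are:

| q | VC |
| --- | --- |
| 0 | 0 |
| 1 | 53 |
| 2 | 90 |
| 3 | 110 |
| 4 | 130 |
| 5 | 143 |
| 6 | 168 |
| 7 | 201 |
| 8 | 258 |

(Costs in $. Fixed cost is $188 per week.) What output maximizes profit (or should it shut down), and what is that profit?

Compute π = P·q − TC at each output: q=0: -188; q=1: -196; q=2: -188; q=3: -163; q=4: -138; q=5: -106; q=6: -86; q=7: -74; q=8: -86.
Profit is maximized at q = 7. AVC there is 201/7 = $28.71 ≤ P, so producing beats shutting down (which would give -$188).

q = 7; profit = -$74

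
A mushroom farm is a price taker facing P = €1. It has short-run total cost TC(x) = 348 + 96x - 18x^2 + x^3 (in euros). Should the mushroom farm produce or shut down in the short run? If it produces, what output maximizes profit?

Shut down

Variable cost is VC = 96x - 18x^2 + x^3, so AVC = VC/x = 96 - 18x + x^2 and MC = dTC/dx = 96 - 36x + 3x^2.
AVC is minimized where dAVC/dx = -18 + 2x = 0, at x = 9; min AVC = 96 - 18·9 + 9^2 = €15.
P = €1 lies below min AVC = €15; no output level covers variable cost.
The firm minimizes its loss by shutting down and losing only its fixed cost of €348.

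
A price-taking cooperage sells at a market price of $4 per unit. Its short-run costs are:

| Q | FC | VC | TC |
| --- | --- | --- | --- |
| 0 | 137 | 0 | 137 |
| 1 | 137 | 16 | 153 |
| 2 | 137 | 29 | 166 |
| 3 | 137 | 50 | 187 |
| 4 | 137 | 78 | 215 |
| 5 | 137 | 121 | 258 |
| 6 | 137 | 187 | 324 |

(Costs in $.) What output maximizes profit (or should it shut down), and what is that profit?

Q = 0 (shut down); profit = -$137

Tabulate TR − TC: Q=0: -137; Q=1: -149; Q=2: -158; Q=3: -175; Q=4: -199; Q=5: -238; Q=6: -300.
Profit is highest at Q = 0. Equivalently, the lowest AVC in the table is 29/2 ≈ $14.50 at Q = 2, and P = $4 falls below it — price never covers variable cost, so the firm shuts down and loses only its fixed cost.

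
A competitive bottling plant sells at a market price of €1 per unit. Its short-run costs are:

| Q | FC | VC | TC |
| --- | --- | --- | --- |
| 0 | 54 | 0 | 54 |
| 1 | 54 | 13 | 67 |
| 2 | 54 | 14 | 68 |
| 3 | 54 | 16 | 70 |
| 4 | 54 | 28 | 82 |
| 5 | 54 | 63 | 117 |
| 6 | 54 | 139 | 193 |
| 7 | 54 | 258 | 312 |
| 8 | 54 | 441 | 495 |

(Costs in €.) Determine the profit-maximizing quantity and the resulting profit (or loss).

Profit at each row (π = 1Q − TC): Q=0: -54; Q=1: -66; Q=2: -66; Q=3: -67; Q=4: -78; Q=5: -112; Q=6: -187; Q=7: -305; Q=8: -487.
Profit is highest at Q = 0. Equivalently, the lowest AVC in the table is 16/3 ≈ €5.33 at Q = 3, and P = €1 falls below it — price never covers variable cost, so the firm shuts down and loses only its fixed cost.

Q = 0 (shut down); profit = -€54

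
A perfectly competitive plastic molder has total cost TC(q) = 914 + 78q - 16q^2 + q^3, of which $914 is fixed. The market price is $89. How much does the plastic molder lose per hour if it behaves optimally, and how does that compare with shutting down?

Profit = -$188 at q = 11

AVC = 78 - 16q + q^2; min AVC = $14 at q = 8. Since P = $89 ≥ min AVC, the firm produces.
MC = 78 - 32q + 3q^2. Setting P = MC and taking the root on the rising branch gives q* = 11.
TR = 89·11 = 979. TC = 914 + 253 = 1167. Profit = 979 − 1167 = -$188.
By producing, the firm covers all variable cost plus $726 of fixed cost; shutting down would lose the full $914.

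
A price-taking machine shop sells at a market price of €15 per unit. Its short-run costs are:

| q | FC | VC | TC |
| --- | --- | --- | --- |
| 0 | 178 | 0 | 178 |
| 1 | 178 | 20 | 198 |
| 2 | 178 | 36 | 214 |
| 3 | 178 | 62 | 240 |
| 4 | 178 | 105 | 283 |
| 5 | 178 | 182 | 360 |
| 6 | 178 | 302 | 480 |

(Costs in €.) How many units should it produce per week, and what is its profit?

q = 0 (shut down); profit = -€178

Tabulate TR − TC: q=0: -178; q=1: -183; q=2: -184; q=3: -195; q=4: -223; q=5: -285; q=6: -390.
Profit is highest at q = 0. Equivalently, the lowest AVC in the table is 36/2 ≈ €18 at q = 2, and P = €15 falls below it — price never covers variable cost, so the firm shuts down and loses only its fixed cost.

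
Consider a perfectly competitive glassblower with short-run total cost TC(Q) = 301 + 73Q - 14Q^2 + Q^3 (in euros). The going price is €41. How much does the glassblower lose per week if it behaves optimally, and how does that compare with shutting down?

AVC = 73 - 14Q + Q^2 has its minimum €24 at Q = 7; price €41 clears that bar, so the firm operates.
With MC = 73 - 28Q + 3Q^2, P = MC on the upward-sloping part at Q* = 8.
TR = 41·8 = 328. TC = 301 + 200 = 501. Profit = 328 − 501 = -€173.
Shutting down would mean losing the fixed cost of €301, so operating at a loss of €173 is better by €128.

Profit = -€173 at Q = 8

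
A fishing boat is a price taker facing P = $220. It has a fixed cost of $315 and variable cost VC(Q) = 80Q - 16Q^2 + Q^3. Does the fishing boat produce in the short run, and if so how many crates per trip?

Variable cost is VC = 80Q - 16Q^2 + Q^3, so AVC = VC/Q = 80 - 16Q + Q^2 and MC = dTC/dQ = 80 - 32Q + 3Q^2.
AVC is minimized where dAVC/dQ = -16 + 2Q = 0, at Q = 8; min AVC = 80 - 16·8 + 8^2 = $16.
Because $220 ≥ $16, revenue can cover variable cost; the firm operates.
P = MC gives -140 - 32Q + 3Q^2 = 0, with roots -10/3 and 14. Take the larger (rising MC): Q* = 14.
Check: AVC at Q = 14 is $52 ≤ P, so revenue covers variable cost.
Profit = P·Q − TC = 220·14 − 1043 = $2037.

Produce at Q = 14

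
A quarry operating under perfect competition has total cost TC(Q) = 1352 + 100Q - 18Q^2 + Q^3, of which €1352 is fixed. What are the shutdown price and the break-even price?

Shutdown price = €19; break-even price = €139

Shutdown price = min AVC. AVC = 100 - 18Q + Q^2, with vertex at Q = 9 and minimum €19.
ATC = 1352/Q + 100 - 18Q + Q^2. Setting dATC/dQ = −1352/Q^2 − 18 + 2Q = 0 gives Q = 13 (since 2·13^3 − 18·13^2 = 1352).
min ATC = 1352/13 + 100 − 18·13 + 13^2 = €139. That is the break-even price.
Between these two prices the firm operates at a loss; above €139 it earns a profit.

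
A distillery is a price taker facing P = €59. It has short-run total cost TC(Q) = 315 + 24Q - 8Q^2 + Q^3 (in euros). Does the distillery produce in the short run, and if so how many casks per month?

Produce at Q = 7

Variable cost is VC = 24Q - 8Q^2 + Q^3, so AVC = VC/Q = 24 - 8Q + Q^2 and MC = dTC/dQ = 24 - 16Q + 3Q^2.
The AVC parabola has its vertex at Q = 8/2 = 4, where AVC = 24 - 8·4 + 4^2 = €8.
Since P = €59 ≥ min AVC = €8, price covers variable cost and the firm should produce.
P = MC gives -35 - 16Q + 3Q^2 = 0, with roots -5/3 and 7. Take the larger (rising MC): Q* = 7.
Check: AVC at Q = 7 is €17 ≤ P, so revenue covers variable cost.
Profit = P·Q − TC = 59·7 − 434 = -€21, a loss, but smaller than the €315 fixed cost the firm would lose by shutting down.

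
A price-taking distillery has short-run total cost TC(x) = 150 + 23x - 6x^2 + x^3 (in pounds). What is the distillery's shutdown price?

The shutdown price is the minimum of AVC. VC = 23x - 6x^2 + x^3, so AVC = 23 - 6x + x^2.
dAVC/dx = -6 + 2x = 0 gives x = 3. min AVC = 23 - 6·3 + 3^2 = 14.
The firm shuts down for any P below £14.

£14 per unit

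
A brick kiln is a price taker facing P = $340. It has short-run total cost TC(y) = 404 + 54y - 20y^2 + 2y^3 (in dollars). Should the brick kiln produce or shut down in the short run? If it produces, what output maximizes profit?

Variable cost is VC = 54y - 20y^2 + 2y^3, so AVC = VC/y = 54 - 20y + 2y^2 and MC = dTC/dy = 54 - 40y + 6y^2.
AVC hits its minimum where MC = AVC, at y = 5, giving min AVC = 54 - 20·5 + 2·5^2 = $4.
Because $340 ≥ $4, revenue can cover variable cost; the firm operates.
Solving P = MC: -286 - 40y + 6y^2 = 0 ⇒ y = -13/3 or 11. On the upward-sloping branch, y* = 11.
Check: AVC at y = 11 is $76 ≤ P, so revenue covers variable cost.
Profit = P·y − TC = 340·11 − 1240 = $2500.

Produce at y = 11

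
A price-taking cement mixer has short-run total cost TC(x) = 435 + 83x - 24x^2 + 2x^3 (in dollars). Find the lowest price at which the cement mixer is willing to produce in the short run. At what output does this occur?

$11 per unit, at x = 6

Short-run supply begins at min AVC. From VC = 83x - 24x^2 + 2x^3, AVC = 83 - 24x + 2x^2.
dAVC/dx = -24 + 4x = 0 gives x = 6. min AVC = 83 - 24·6 + 2·6^2 = 11.
For P < $11 the firm produces nothing.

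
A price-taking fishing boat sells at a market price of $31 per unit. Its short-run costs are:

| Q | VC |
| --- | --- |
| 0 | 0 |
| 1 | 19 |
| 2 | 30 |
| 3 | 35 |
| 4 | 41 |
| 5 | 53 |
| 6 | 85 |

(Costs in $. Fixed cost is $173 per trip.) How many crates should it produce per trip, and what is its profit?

Tabulate TR − TC: Q=0: -173; Q=1: -161; Q=2: -141; Q=3: -115; Q=4: -90; Q=5: -71; Q=6: -72.
Profit is maximized at Q = 5. AVC there is 53/5 = $10.60 ≤ P, so producing beats shutting down (which would give -$173).

Q = 5; profit = -$71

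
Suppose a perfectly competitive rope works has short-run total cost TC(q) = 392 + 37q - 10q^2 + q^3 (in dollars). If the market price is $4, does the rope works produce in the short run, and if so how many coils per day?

Shut down

Strip out fixed cost: VC = 37q - 10q^2 + q^3. Then AVC = 37 - 10q + q^2 and MC = 37 - 20q + 3q^2.
AVC is minimized where dAVC/dq = -10 + 2q = 0, at q = 5; min AVC = 37 - 10·5 + 5^2 = $12.
Since P = $4 < min AVC = $12, price fails to cover variable cost at any output.
Shutting down limits the loss to fixed cost, $392.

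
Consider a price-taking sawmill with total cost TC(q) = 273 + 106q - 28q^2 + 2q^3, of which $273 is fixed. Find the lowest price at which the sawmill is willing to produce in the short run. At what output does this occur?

$8 per unit, at q = 7

The firm shuts down when price falls below the minimum of average variable cost. AVC = VC/q = 106 - 28q + 2q^2.
At the minimum of AVC, MC = AVC. MC = 106 - 56q + 6q^2; setting MC = AVC gives 4q^2 - 28q = 0, so q = 7. min AVC = 8.
The firm shuts down for any P below $8.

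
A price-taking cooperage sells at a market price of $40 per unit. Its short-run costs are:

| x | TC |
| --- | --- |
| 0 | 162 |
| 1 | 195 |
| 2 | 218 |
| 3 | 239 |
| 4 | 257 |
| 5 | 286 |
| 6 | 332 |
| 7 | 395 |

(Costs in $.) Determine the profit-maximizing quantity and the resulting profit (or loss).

Compute π = P·x − TC at each output: x=0: -162; x=1: -155; x=2: -138; x=3: -119; x=4: -97; x=5: -86; x=6: -92; x=7: -115.
Profit is maximized at x = 5. AVC there is 124/5 = $24.80 ≤ P, so producing beats shutting down (which would give -$162).

x = 5; profit = -$86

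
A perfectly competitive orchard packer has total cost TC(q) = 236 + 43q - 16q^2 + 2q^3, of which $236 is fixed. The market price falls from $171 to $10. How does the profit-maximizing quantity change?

Output falls from 8 to 0 (the firm shuts down)

AVC = 43 - 16q + 2q^2, minimized at q = 4 where min AVC = $11. MC = 43 - 32q + 6q^2.
With P = $171 above the shutdown price, P = MC gives q = 8.
At P = $10 < min AVC = $11, price no longer covers variable cost at any output, so the firm shuts down: q = 0.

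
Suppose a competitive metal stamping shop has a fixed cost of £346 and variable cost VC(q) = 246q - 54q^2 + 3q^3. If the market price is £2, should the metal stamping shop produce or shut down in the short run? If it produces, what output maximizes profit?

Shut down

From TC, MC = TC'(q) = 246 - 108q + 9q^2 and AVC = VC/q = 246 - 54q + 3q^2.
AVC is minimized where dAVC/dq = -54 + 6q = 0, at q = 9; min AVC = 246 - 54·9 + 3·9^2 = £3.
Since P = £2 < min AVC = £3, price fails to cover variable cost at any output.
Best response: produce nothing and absorb the £346 fixed cost.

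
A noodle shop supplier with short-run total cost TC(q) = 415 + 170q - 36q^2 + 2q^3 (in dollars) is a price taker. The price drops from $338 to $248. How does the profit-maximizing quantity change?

Output falls from 14 to 13

AVC = 170 - 36q + 2q^2, minimized at q = 9 where min AVC = $8. MC = 170 - 72q + 6q^2.
With P = $338 above the shutdown price, P = MC gives q = 14.
At P = $248 ≥ min AVC, set P = MC: q = 13. The firm stays open but cuts output.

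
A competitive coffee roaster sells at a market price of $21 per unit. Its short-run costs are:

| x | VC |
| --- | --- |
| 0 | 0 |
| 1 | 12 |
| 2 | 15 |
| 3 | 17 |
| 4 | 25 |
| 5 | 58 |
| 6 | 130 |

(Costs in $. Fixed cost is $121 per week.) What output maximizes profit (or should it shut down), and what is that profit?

x = 4; profit = -$62

Compute π = P·x − TC at each output: x=0: -121; x=1: -112; x=2: -94; x=3: -75; x=4: -62; x=5: -74; x=6: -125.
Profit is maximized at x = 4. AVC there is 25/4 = $6.25 ≤ P, so producing beats shutting down (which would give -$121).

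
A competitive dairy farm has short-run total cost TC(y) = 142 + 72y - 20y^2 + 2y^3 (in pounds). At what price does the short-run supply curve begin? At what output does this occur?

£22 per unit, at y = 5

The shutdown price is the minimum of AVC. VC = 72y - 20y^2 + 2y^3, so AVC = 72 - 20y + 2y^2.
dAVC/dy = -20 + 4y = 0 gives y = 5. min AVC = 72 - 20·5 + 2·5^2 = 22.
The firm shuts down for any P below £22.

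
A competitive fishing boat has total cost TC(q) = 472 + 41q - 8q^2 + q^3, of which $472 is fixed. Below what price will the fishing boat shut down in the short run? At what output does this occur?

Short-run supply begins at min AVC. From VC = 41q - 8q^2 + q^3, AVC = 41 - 8q + q^2.
At the minimum of AVC, MC = AVC. MC = 41 - 16q + 3q^2; setting MC = AVC gives 2q^2 - 8q = 0, so q = 4. min AVC = 25.
For P < $25 the firm produces nothing.

$25 per unit, at q = 4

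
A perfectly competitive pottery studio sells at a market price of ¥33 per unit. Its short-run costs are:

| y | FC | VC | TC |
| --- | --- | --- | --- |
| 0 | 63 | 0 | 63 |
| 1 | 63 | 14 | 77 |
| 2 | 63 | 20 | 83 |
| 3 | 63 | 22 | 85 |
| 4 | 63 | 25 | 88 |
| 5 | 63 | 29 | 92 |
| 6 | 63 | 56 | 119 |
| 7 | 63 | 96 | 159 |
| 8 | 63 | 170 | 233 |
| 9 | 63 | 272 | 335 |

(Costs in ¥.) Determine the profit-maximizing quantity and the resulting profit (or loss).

y = 6; profit = ¥79

Tabulate TR − TC: y=0: -63; y=1: -44; y=2: -17; y=3: 14; y=4: 44; y=5: 73; y=6: 79; y=7: 72; y=8: 31; y=9: -38.
Profit is maximized at y = 6. AVC there is 56/6 = ¥9.33 ≤ P, so producing beats shutting down (which would give -¥63).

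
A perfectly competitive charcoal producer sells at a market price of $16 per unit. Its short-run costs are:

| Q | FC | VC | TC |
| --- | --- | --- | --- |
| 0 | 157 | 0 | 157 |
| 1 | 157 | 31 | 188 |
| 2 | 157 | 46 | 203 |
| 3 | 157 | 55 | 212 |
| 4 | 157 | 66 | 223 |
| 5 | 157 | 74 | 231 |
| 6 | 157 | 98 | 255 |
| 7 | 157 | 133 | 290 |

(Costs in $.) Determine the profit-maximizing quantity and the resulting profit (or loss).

Profit at each row (π = 16Q − TC): Q=0: -157; Q=1: -172; Q=2: -171; Q=3: -164; Q=4: -159; Q=5: -151; Q=6: -159; Q=7: -178.
Profit is maximized at Q = 5. AVC there is 74/5 = $14.80 ≤ P, so producing beats shutting down (which would give -$157).

Q = 5; profit = -$151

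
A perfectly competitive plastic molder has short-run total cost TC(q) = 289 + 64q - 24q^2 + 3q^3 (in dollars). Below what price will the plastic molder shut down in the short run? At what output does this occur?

The firm shuts down when price falls below the minimum of average variable cost. AVC = VC/q = 64 - 24q + 3q^2.
dAVC/dq = -24 + 6q = 0 gives q = 4. min AVC = 64 - 24·4 + 3·4^2 = 16.
For P < $16 the firm produces nothing.

$16 per unit, at q = 4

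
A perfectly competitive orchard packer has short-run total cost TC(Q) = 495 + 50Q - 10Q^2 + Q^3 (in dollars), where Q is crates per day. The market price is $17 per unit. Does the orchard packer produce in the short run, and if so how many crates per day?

Shut down

Variable cost is VC = 50Q - 10Q^2 + Q^3, so AVC = VC/Q = 50 - 10Q + Q^2 and MC = dTC/dQ = 50 - 20Q + 3Q^2.
The AVC parabola has its vertex at Q = 10/2 = 5, where AVC = 50 - 10·5 + 5^2 = $25.
With P < min AVC ($17 < $25), every unit sold adds to the loss.
Shutting down limits the loss to fixed cost, $495.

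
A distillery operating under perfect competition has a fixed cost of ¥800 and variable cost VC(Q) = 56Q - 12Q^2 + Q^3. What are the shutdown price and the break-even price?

Shutdown price = ¥20; break-even price = ¥116

Shutdown price = min AVC. AVC = 56 - 12Q + Q^2, with vertex at Q = 6 and minimum ¥20.
ATC = 800/Q + 56 - 12Q + Q^2. Setting dATC/dQ = −800/Q^2 − 12 + 2Q = 0 gives Q = 10 (since 2·10^3 − 12·10^2 = 800).
min ATC = 800/10 + 56 − 12·10 + 10^2 = ¥116. That is the break-even price.
Between these two prices the firm operates at a loss; above ¥116 it earns a profit.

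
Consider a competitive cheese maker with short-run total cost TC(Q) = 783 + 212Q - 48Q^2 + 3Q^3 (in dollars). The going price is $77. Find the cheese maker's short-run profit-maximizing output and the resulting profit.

Profit = -$297 at Q = 9

AVC = 212 - 48Q + 3Q^2; min AVC = $20 at Q = 8. Since P = $77 ≥ min AVC, the firm produces.
MC = 212 - 96Q + 9Q^2. Setting P = MC and taking the root on the rising branch gives Q* = 9.
TR = 77·9 = 693. TC = 783 + 207 = 990. Profit = 693 − 990 = -$297.
Shutting down would mean losing the fixed cost of $783, so operating at a loss of $297 is better by $486.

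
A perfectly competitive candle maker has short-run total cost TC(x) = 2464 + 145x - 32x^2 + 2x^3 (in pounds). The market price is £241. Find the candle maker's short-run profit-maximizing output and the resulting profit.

Profit = -£160 at x = 12

AVC = 145 - 32x + 2x^2; min AVC = £17 at x = 8. Since P = £241 ≥ min AVC, the firm produces.
With MC = 145 - 64x + 6x^2, P = MC on the upward-sloping part at x* = 12.
TR = 241·12 = 2892. TC = 2464 + 588 = 3052. Profit = 2892 − 3052 = -£160.
By producing, the firm covers all variable cost plus £2304 of fixed cost; shutting down would lose the full £2464.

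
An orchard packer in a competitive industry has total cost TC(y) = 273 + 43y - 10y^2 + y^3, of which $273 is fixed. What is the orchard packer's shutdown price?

The firm shuts down when price falls below the minimum of average variable cost. AVC = VC/y = 43 - 10y + y^2.
dAVC/dy = -10 + 2y = 0 gives y = 5. min AVC = 43 - 10·5 + 5^2 = 18.
The firm shuts down for any P below $18.

$18 per unit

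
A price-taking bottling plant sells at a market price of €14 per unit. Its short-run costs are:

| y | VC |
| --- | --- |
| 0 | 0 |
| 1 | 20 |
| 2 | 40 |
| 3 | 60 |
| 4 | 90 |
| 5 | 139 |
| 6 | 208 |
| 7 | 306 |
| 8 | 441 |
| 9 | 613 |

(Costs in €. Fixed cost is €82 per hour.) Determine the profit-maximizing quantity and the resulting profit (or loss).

Tabulate TR − TC: y=0: -82; y=1: -88; y=2: -94; y=3: -100; y=4: -116; y=5: -151; y=6: -206; y=7: -290; y=8: -411; y=9: -569.
Profit is highest at y = 0. Equivalently, the lowest AVC in the table is 20/1 ≈ €20 at y = 1, and P = €14 falls below it — price never covers variable cost, so the firm shuts down and loses only its fixed cost.

y = 0 (shut down); profit = -€82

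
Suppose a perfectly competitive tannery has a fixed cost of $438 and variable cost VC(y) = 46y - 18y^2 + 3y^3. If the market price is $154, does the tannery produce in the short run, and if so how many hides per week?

From TC, MC = TC'(y) = 46 - 36y + 9y^2 and AVC = VC/y = 46 - 18y + 3y^2.
AVC hits its minimum where MC = AVC, at y = 3, giving min AVC = 46 - 18·3 + 3·3^2 = $19.
Because $154 ≥ $19, revenue can cover variable cost; the firm operates.
Solving P = MC: -108 - 36y + 9y^2 = 0 ⇒ y = -2 or 6. On the upward-sloping branch, y* = 6.
Check: AVC at y = 6 is $46 ≤ P, so revenue covers variable cost.
Profit = P·y − TC = 154·6 − 714 = $210.

Produce at y = 6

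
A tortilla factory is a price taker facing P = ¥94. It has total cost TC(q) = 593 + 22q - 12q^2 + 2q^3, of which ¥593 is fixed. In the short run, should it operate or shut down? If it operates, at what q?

Strip out fixed cost: VC = 22q - 12q^2 + 2q^3. Then AVC = 22 - 12q + 2q^2 and MC = 22 - 24q + 6q^2.
AVC is minimized where dAVC/dq = -12 + 4q = 0, at q = 3; min AVC = 22 - 12·3 + 2·3^2 = ¥4.
Because ¥94 ≥ ¥4, revenue can cover variable cost; the firm operates.
Set P = MC: 94 = 22 - 24q + 6q^2 → -72 - 24q + 6q^2 = 0. The roots are q = -2 and q = 6; the profit-maximizing output is on the rising part of MC, so q* = 6.
Check: AVC at q = 6 is ¥22 ≤ P, so revenue covers variable cost.
Profit = P·q − TC = 94·6 − 725 = -¥161, a loss, but smaller than the ¥593 fixed cost the firm would lose by shutting down.

Produce at q = 6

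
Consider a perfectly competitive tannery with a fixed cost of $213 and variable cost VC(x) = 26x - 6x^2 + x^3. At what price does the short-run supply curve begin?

$17 per unit

The firm shuts down when price falls below the minimum of average variable cost. AVC = VC/x = 26 - 6x + x^2.
At the minimum of AVC, MC = AVC. MC = 26 - 12x + 3x^2; setting MC = AVC gives 2x^2 - 6x = 0, so x = 3. min AVC = 17.
The firm shuts down for any P below $17.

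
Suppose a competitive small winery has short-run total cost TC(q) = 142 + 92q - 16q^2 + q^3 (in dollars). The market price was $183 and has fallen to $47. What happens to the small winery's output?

AVC = 92 - 16q + q^2, minimized at q = 8 where min AVC = $28. MC = 92 - 32q + 3q^2.
With P = $183 above the shutdown price, P = MC gives q = 13.
At P = $47 ≥ min AVC, set P = MC: q = 9. The firm stays open but cuts output.

Output falls from 13 to 9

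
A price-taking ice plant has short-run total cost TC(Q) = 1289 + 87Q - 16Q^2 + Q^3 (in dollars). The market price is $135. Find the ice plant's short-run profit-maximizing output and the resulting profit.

Profit = -$137 at Q = 12

AVC = 87 - 16Q + Q^2; min AVC = $23 at Q = 8. Since P = $135 ≥ min AVC, the firm produces.
MC = 87 - 32Q + 3Q^2. Setting P = MC and taking the root on the rising branch gives Q* = 12.
TR = 135·12 = 1620. TC = 1289 + 468 = 1757. Profit = 1620 − 1757 = -$137.
Shutting down would mean losing the fixed cost of $1289, so operating at a loss of $137 is better by $1152.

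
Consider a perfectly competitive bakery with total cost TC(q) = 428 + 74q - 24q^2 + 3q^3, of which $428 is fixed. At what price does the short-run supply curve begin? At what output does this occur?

The firm shuts down when price falls below the minimum of average variable cost. AVC = VC/q = 74 - 24q + 3q^2.
dAVC/dq = -24 + 6q = 0 gives q = 4. min AVC = 74 - 24·4 + 3·4^2 = 26.
So the shutdown price is $26.

$26 per unit, at q = 4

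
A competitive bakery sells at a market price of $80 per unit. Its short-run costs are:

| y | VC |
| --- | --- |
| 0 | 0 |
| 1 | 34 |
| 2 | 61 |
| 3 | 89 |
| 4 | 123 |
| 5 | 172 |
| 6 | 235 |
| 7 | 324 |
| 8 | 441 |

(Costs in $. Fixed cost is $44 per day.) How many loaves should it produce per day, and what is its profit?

y = 6; profit = $201

Profit at each row (π = 80y − TC): y=0: -44; y=1: 2; y=2: 55; y=3: 107; y=4: 153; y=5: 184; y=6: 201; y=7: 192; y=8: 155.
Profit is maximized at y = 6. AVC there is 235/6 = $39.17 ≤ P, so producing beats shutting down (which would give -$44).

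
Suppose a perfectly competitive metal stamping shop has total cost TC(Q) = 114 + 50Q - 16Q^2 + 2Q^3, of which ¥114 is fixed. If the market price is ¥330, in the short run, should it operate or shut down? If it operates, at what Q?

Variable cost is VC = 50Q - 16Q^2 + 2Q^3, so AVC = VC/Q = 50 - 16Q + 2Q^2 and MC = dTC/dQ = 50 - 32Q + 6Q^2.
AVC hits its minimum where MC = AVC, at Q = 4, giving min AVC = 50 - 16·4 + 2·4^2 = ¥18.
P = ¥330 exceeds min AVC = ¥18, so the firm stays open.
Solving P = MC: -280 - 32Q + 6Q^2 = 0 ⇒ Q = -14/3 or 10. On the upward-sloping branch, Q* = 10.
Check: AVC at Q = 10 is ¥90 ≤ P, so revenue covers variable cost.
Profit = P·Q − TC = 330·10 − 1014 = ¥2286.

Produce at Q = 10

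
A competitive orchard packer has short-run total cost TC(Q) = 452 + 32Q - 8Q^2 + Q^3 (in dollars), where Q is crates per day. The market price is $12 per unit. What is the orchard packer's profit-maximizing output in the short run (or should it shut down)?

Strip out fixed cost: VC = 32Q - 8Q^2 + Q^3. Then AVC = 32 - 8Q + Q^2 and MC = 32 - 16Q + 3Q^2.
The AVC parabola has its vertex at Q = 8/2 = 4, where AVC = 32 - 8·4 + 4^2 = $16.
Since P = $12 < min AVC = $16, price fails to cover variable cost at any output.
Best response: produce nothing and absorb the $452 fixed cost.

Shut down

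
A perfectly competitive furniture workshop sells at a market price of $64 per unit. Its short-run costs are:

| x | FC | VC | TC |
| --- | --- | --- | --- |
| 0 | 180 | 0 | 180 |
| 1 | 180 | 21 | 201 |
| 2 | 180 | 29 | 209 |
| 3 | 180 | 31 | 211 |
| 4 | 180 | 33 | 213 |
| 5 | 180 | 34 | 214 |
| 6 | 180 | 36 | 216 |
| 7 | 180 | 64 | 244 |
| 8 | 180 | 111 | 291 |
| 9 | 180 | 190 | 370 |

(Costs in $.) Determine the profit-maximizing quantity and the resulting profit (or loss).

x = 8; profit = $221

Compute π = P·x − TC at each output: x=0: -180; x=1: -137; x=2: -81; x=3: -19; x=4: 43; x=5: 106; x=6: 168; x=7: 204; x=8: 221; x=9: 206.
Profit is maximized at x = 8. AVC there is 111/8 = $13.88 ≤ P, so producing beats shutting down (which would give -$180).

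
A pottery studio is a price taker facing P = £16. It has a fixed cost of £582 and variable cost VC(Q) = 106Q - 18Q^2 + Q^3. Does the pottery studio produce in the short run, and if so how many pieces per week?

Shut down

From TC, MC = TC'(Q) = 106 - 36Q + 3Q^2 and AVC = VC/Q = 106 - 18Q + Q^2.
The AVC parabola has its vertex at Q = 18/2 = 9, where AVC = 106 - 18·9 + 9^2 = £25.
P = £16 lies below min AVC = £25; no output level covers variable cost.
Best response: produce nothing and absorb the £582 fixed cost.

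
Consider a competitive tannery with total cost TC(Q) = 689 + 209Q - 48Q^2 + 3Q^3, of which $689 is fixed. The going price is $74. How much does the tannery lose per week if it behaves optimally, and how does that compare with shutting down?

Profit = -$203 at Q = 9

AVC = 209 - 48Q + 3Q^2; min AVC = $17 at Q = 8. Since P = $74 ≥ min AVC, the firm produces.
With MC = 209 - 96Q + 9Q^2, P = MC on the upward-sloping part at Q* = 9.
TR = 74·9 = 666. TC = 689 + 180 = 869. Profit = 666 − 869 = -$203.
Shutting down would mean losing the fixed cost of $689, so operating at a loss of $203 is better by $486.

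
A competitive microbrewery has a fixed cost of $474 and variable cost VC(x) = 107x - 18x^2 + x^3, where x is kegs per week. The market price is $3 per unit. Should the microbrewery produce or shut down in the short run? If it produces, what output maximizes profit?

Variable cost is VC = 107x - 18x^2 + x^3, so AVC = VC/x = 107 - 18x + x^2 and MC = dTC/dx = 107 - 36x + 3x^2.
The AVC parabola has its vertex at x = 18/2 = 9, where AVC = 107 - 18·9 + 9^2 = $26.
P = $3 lies below min AVC = $26; no output level covers variable cost.
Best response: produce nothing and absorb the $474 fixed cost.

Shut down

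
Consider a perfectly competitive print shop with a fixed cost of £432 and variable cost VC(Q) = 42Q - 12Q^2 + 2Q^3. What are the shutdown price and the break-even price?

Shutdown price = min AVC. AVC = 42 - 12Q + 2Q^2, with vertex at Q = 3 and minimum £24.
ATC = 432/Q + 42 - 12Q + 2Q^2. Setting dATC/dQ = −432/Q^2 − 12 + 4Q = 0 gives Q = 6 (since 4·6^3 − 12·6^2 = 432).
min ATC = 432/6 + 42 − 12·6 + 2·6^2 = £114. That is the break-even price.
Between these two prices the firm operates at a loss; above £114 it earns a profit.

Shutdown price = £24; break-even price = £114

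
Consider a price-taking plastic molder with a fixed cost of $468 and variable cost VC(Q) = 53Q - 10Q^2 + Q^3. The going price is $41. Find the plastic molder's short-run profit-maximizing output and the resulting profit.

AVC = 53 - 10Q + Q^2 has its minimum $28 at Q = 5; price $41 clears that bar, so the firm operates.
With MC = 53 - 20Q + 3Q^2, P = MC on the upward-sloping part at Q* = 6.
TR = 41·6 = 246. TC = 468 + 174 = 642. Profit = 246 − 642 = -$396.
Shutting down would mean losing the fixed cost of $468, so operating at a loss of $396 is better by $72.

Profit = -$396 at Q = 6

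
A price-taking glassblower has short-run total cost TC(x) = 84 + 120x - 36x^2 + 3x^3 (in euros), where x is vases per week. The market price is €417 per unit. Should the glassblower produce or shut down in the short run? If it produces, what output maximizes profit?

Strip out fixed cost: VC = 120x - 36x^2 + 3x^3. Then AVC = 120 - 36x + 3x^2 and MC = 120 - 72x + 9x^2.
AVC hits its minimum where MC = AVC, at x = 6, giving min AVC = 120 - 36·6 + 3·6^2 = €12.
Since P = €417 ≥ min AVC = €12, price covers variable cost and the firm should produce.
Set P = MC: 417 = 120 - 72x + 9x^2 → -297 - 72x + 9x^2 = 0. The roots are x = -3 and x = 11; the profit-maximizing output is on the rising part of MC, so x* = 11.
Check: AVC at x = 11 is €87 ≤ P, so revenue covers variable cost.
Profit = P·x − TC = 417·11 − 1041 = €3546.

Produce at x = 11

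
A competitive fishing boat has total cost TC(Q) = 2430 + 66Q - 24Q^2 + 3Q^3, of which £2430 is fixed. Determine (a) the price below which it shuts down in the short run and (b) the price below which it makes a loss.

Shutdown price = min AVC. AVC = 66 - 24Q + 3Q^2, with vertex at Q = 4 and minimum £18.
ATC = 2430/Q + 66 - 24Q + 3Q^2. Setting dATC/dQ = −2430/Q^2 − 24 + 6Q = 0 gives Q = 9 (since 6·9^3 − 24·9^2 = 2430).
min ATC = 2430/9 + 66 − 24·9 + 3·9^2 = £363. That is the break-even price.
Between these two prices the firm operates at a loss; above £363 it earns a profit.

Shutdown price = £18; break-even price = £363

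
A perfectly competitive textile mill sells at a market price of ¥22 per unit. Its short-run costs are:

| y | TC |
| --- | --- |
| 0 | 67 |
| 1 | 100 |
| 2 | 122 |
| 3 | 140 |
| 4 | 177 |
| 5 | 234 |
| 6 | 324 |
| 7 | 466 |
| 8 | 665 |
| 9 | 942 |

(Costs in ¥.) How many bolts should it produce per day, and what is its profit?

y = 0 (shut down); profit = -¥67

Compute π = P·y − TC at each output: y=0: -67; y=1: -78; y=2: -78; y=3: -74; y=4: -89; y=5: -124; y=6: -192; y=7: -312; y=8: -489; y=9: -744.
Profit is highest at y = 0. Equivalently, the lowest AVC in the table is 73/3 ≈ ¥24.33 at y = 3, and P = ¥22 falls below it — price never covers variable cost, so the firm shuts down and loses only its fixed cost.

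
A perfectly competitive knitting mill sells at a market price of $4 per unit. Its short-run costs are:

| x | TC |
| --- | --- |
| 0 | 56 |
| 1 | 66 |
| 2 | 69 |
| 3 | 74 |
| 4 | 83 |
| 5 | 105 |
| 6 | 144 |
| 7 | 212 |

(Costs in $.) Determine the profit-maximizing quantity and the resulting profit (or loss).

Compute π = P·x − TC at each output: x=0: -56; x=1: -62; x=2: -61; x=3: -62; x=4: -67; x=5: -85; x=6: -120; x=7: -184.
Profit is highest at x = 0. Equivalently, the lowest AVC in the table is 18/3 ≈ $6 at x = 3, and P = $4 falls below it — price never covers variable cost, so the firm shuts down and loses only its fixed cost.

x = 0 (shut down); profit = -$56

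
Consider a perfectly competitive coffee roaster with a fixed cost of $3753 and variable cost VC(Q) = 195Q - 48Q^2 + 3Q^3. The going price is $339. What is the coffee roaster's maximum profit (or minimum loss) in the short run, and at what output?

AVC = 195 - 48Q + 3Q^2 has its minimum $3 at Q = 8; price $339 clears that bar, so the firm operates.
With MC = 195 - 96Q + 9Q^2, P = MC on the upward-sloping part at Q* = 12.
TR = 339·12 = 4068. TC = 3753 + 612 = 4365. Profit = 4068 − 4365 = -$297.
Shutting down would mean losing the fixed cost of $3753, so operating at a loss of $297 is better by $3456.

Profit = -$297 at Q = 12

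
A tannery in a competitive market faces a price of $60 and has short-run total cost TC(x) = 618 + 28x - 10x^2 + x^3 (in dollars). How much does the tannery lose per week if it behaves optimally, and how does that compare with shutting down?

AVC = 28 - 10x + x^2 has its minimum $3 at x = 5; price $60 clears that bar, so the firm operates.
With MC = 28 - 20x + 3x^2, P = MC on the upward-sloping part at x* = 8.
TR = 60·8 = 480. TC = 618 + 96 = 714. Profit = 480 − 714 = -$234.
Shutting down would mean losing the fixed cost of $618, so operating at a loss of $234 is better by $384.

Profit = -$234 at x = 8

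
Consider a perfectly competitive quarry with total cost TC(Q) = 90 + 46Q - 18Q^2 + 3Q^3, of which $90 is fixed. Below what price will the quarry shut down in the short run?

The firm shuts down when price falls below the minimum of average variable cost. AVC = VC/Q = 46 - 18Q + 3Q^2.
dAVC/dQ = -18 + 6Q = 0 gives Q = 3. min AVC = 46 - 18·3 + 3·3^2 = 19.
The firm shuts down for any P below $19.

$19 per unit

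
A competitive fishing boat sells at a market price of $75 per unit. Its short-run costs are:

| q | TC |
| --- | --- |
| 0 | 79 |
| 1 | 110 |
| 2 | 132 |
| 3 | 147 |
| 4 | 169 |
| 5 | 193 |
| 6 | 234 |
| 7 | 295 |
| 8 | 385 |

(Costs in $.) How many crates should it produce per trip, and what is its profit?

q = 7; profit = $230

Tabulate TR − TC: q=0: -79; q=1: -35; q=2: 18; q=3: 78; q=4: 131; q=5: 182; q=6: 216; q=7: 230; q=8: 215.
Profit is maximized at q = 7. AVC there is 216/7 = $30.86 ≤ P, so producing beats shutting down (which would give -$79).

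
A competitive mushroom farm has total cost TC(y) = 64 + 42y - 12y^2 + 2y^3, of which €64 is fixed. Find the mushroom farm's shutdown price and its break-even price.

Shutdown price = €24; break-even price = €42

Shutdown price = min AVC. AVC = 42 - 12y + 2y^2, with vertex at y = 3 and minimum €24.
ATC = 64/y + 42 - 12y + 2y^2. Setting dATC/dy = −64/y^2 − 12 + 4y = 0 gives y = 4 (since 4·4^3 − 12·4^2 = 64).
min ATC = 64/4 + 42 − 12·4 + 2·4^2 = €42. That is the break-even price.
For €24 ≤ P < €42 the firm produces at a loss; below €24 it shuts down.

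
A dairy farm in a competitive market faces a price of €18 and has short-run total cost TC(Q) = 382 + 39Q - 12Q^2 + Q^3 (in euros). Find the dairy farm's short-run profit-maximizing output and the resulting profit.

Profit = -€284 at Q = 7

AVC = 39 - 12Q + Q^2 has its minimum €3 at Q = 6; price €18 clears that bar, so the firm operates.
MC = 39 - 24Q + 3Q^2. Setting P = MC and taking the root on the rising branch gives Q* = 7.
TR = 18·7 = 126. TC = 382 + 28 = 410. Profit = 126 − 410 = -€284.
That loss of €284 beats the €382 the firm would lose by shutting down; producing recovers €98 of fixed cost.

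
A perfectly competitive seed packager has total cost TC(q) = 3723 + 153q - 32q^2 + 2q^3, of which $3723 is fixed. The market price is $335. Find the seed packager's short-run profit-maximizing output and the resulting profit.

AVC = 153 - 32q + 2q^2; min AVC = $25 at q = 8. Since P = $335 ≥ min AVC, the firm produces.
MC = 153 - 64q + 6q^2. Setting P = MC and taking the root on the rising branch gives q* = 13.
TR = 335·13 = 4355. TC = 3723 + 975 = 4698. Profit = 4355 − 4698 = -$343.
Shutting down would mean losing the fixed cost of $3723, so operating at a loss of $343 is better by $3380.

Profit = -$343 at q = 13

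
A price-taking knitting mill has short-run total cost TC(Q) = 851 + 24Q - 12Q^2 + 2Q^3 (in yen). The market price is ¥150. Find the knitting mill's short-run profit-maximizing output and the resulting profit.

AVC = 24 - 12Q + 2Q^2; min AVC = ¥6 at Q = 3. Since P = ¥150 ≥ min AVC, the firm produces.
MC = 24 - 24Q + 6Q^2. Setting P = MC and taking the root on the rising branch gives Q* = 7.
TR = 150·7 = 1050. TC = 851 + 266 = 1117. Profit = 1050 − 1117 = -¥67.
Shutting down would mean losing the fixed cost of ¥851, so operating at a loss of ¥67 is better by ¥784.

Profit = -¥67 at Q = 7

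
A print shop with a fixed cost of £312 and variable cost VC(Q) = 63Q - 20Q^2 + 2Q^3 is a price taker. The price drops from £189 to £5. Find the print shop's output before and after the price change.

Output falls from 9 to 0 (the firm shuts down)

MC = 63 - 40Q + 6Q^2; the shutdown threshold is min AVC = £13 (at Q = 5).
With P = £189 above the shutdown price, P = MC gives Q = 9.
At P = £5 < min AVC = £13, price no longer covers variable cost at any output, so the firm shuts down: Q = 0.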